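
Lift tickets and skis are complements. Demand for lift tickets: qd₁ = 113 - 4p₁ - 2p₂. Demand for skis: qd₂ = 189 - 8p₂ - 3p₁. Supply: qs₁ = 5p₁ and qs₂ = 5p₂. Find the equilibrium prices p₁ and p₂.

p₁ = 1091/111, p₂ = 454/37

Market 1: 113 - 4p₁ - 2p₂ = 5p₁ → 9p₁ + 2p₂ = 113.
Market 2: 13p₂ + 3p₁ = 189.
Eliminating p₂: 13×(1) − 2×(2) gives 111p₁ = 1091, so p₁ = 1091/111.
Back-substitute into (2): p₂ = (189 − 3×1091/111) / 13 = 454/37.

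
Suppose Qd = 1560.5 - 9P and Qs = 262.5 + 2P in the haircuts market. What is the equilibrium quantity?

Set Qd = Qs: 1560.5 - 9P = 262.5 + 2P.
1298 = 11P, so P* = 118.
Q* = 1560.5 − 9(118) = 498.5.

Q* = 498.5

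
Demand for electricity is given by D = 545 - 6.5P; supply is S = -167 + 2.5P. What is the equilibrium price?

Set D = S: 545 - 6.5P = -167 + 2.5P.
712 = 9P, so P* = 712/9.
Q* = 545 − 6.5(712/9) = 277/9.

P* = 712/9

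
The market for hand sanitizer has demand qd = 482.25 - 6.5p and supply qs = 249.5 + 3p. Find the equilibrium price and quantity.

p* = 24.5, q* = 323

Set qd = qs: 482.25 - 6.5p = 249.5 + 3p.
232.75 = 9.5p, so p* = 24.5.
q* = 482.25 − 6.5(24.5) = 323.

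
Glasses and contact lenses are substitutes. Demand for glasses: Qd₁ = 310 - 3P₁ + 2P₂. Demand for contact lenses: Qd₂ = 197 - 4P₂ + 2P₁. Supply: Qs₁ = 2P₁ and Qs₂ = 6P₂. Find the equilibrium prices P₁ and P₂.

P₁ = 1747/23, P₂ = 1605/46

Market 1: 310 - 3P₁ + 2P₂ = 2P₁ → 5P₁ - 2P₂ = 310.
Market 2: 10P₂ - 2P₁ = 197.
Eliminating P₂: 10×(1) + 2×(2) gives 46P₁ = 3494, so P₁ = 1747/23.
Back-substitute into (2): P₂ = (197 + 2×1747/23) / 10 = 1605/46.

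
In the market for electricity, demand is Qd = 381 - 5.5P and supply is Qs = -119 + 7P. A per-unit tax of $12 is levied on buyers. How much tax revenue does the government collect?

Pre-tax equilibrium: P* = 40, Q* = 161.
Tax on buyers shifts demand to Qd = 381 − 5.5(P + 12) = 315 - 5.5P.
315 - 5.5P = -119 + 7P gives seller price Ps = 34.72; buyers pay Pb = 34.72 + 12 = 46.72.
New quantity: Q = 381 − 5.5(46.72) = 124.04.
Revenue = 12 × 124.04 = 1488.48.

Tax revenue = 1488.48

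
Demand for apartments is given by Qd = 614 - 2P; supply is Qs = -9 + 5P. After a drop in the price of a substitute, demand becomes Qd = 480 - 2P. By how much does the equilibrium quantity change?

ΔQ = -670/7

Original equilibrium: P* = 89, Q* = 436.
New equilibrium: 480 - 2P = -9 + 5P, so 489 = 7P and P' = 489/7; Q' = 480 − 2(489/7) = 2382/7.
Change in quantity: 2382/7 − 436 = -670/7.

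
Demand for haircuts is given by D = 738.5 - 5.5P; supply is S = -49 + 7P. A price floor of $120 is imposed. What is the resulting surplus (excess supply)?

Equilibrium price would be P* = 63, so the floor at 120 binds.
At P = 120: D = 78.5, S = 791.
Surplus = 791 − 78.5 = 712.5.

Surplus = 712.5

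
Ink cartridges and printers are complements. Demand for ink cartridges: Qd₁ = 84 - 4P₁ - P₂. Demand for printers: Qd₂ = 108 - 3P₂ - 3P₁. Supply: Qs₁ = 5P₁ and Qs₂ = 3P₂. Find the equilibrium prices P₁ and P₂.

P₁ = 132/17, P₂ = 240/17

Market 1: 84 - 4P₁ - P₂ = 5P₁ → 9P₁ + P₂ = 84.
Market 2: 6P₂ + 3P₁ = 108.
Eliminating P₂: 6×(1) − 1×(2) gives 51P₁ = 396, so P₁ = 132/17.
Back-substitute into (2): P₂ = (108 − 3×132/17) / 6 = 240/17.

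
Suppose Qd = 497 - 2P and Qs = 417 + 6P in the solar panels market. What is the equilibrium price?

Set Qd = Qs: 497 - 2P = 417 + 6P.
80 = 8P, so P* = 10.
Q* = 497 − 2(10) = 477.

P* = 10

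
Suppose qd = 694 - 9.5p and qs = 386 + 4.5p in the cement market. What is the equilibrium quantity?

Set qd = qs: 694 - 9.5p = 386 + 4.5p.
308 = 14p, so p* = 22.
q* = 694 − 9.5(22) = 485.

q* = 485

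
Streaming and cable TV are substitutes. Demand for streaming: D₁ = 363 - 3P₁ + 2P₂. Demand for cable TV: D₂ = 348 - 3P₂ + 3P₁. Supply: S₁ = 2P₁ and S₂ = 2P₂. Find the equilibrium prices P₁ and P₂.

Market 1: 363 - 3P₁ + 2P₂ = 2P₁ → 5P₁ - 2P₂ = 363.
Market 2: 5P₂ - 3P₁ = 348.
Eliminating P₂: 5×(1) + 2×(2) gives 19P₁ = 2511, so P₁ = 2511/19.
Back-substitute into (2): P₂ = (348 + 3×2511/19) / 5 = 2829/19.

P₁ = 2511/19, P₂ = 2829/19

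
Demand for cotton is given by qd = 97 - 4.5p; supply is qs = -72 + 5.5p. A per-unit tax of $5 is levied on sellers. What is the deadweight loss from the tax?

Deadweight loss = 30.9375

Pre-tax equilibrium: p* = 16.9, q* = 20.95.
Tax on sellers shifts supply to qs = -72 + 5.5(p − 5) = -99.5 + 5.5p.
97 - 4.5p = -99.5 + 5.5p gives buyer price pb = 19.65; sellers receive ps = 19.65 − 5 = 14.65.
New quantity: q = 97 − 4.5(19.65) = 8.575.
DWL = ½ × 5 × (20.95 − 8.575) = 30.9375.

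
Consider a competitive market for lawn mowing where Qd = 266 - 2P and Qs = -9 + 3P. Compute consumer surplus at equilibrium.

Consumer surplus = 6084

Equilibrium: 266 - 2P = -9 + 3P gives P* = 55, Q* = 156.
Demand choke price (Qd = 0): P = 133.
CS = ½(133 − 55)(156) = 6084.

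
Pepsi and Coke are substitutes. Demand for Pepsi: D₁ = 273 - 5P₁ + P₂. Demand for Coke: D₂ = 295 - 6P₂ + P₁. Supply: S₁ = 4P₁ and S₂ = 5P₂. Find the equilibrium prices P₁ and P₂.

Market 1: 273 - 5P₁ + P₂ = 4P₁ → 9P₁ - P₂ = 273.
Market 2: 11P₂ - P₁ = 295.
Eliminating P₂: 11×(1) + 1×(2) gives 98P₁ = 3298, so P₁ = 1649/49.
Back-substitute into (2): P₂ = (295 + 1×1649/49) / 11 = 1464/49.

P₁ = 1649/49, P₂ = 1464/49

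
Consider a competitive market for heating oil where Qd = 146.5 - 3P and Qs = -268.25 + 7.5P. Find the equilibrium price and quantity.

Set Qd = Qs: 146.5 - 3P = -268.25 + 7.5P.
414.75 = 10.5P, so P* = 39.5.
Q* = 146.5 − 3(39.5) = 28.

P* = 39.5, Q* = 28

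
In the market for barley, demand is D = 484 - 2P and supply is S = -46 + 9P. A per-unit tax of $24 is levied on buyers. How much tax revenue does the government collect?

Tax revenue = 91968/11

Pre-tax equilibrium: P* = 530/11, Q* = 4264/11.
Tax on buyers shifts demand to D = 484 − 2(P + 24) = 436 - 2P.
436 - 2P = -46 + 9P gives seller price Ps = 482/11; buyers pay Pb = 482/11 + 24 = 746/11.
New quantity: Q = 484 − 2(746/11) = 3832/11.
Revenue = 24 × 3832/11 = 91968/11.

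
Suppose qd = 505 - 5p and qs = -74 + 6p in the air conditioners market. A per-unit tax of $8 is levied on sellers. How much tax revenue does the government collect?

Tax revenue = 1760

Pre-tax equilibrium: p* = 579/11, q* = 2660/11.
Tax on sellers shifts supply to qs = -74 + 6(p − 8) = -122 + 6p.
505 - 5p = -122 + 6p gives buyer price pb = 57; sellers receive ps = 57 − 8 = 49.
New quantity: q = 505 − 5(57) = 220.
Revenue = 8 × 220 = 1760.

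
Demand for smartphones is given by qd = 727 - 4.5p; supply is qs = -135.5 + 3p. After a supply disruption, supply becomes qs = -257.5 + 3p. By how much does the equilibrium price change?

Original equilibrium: p* = 115, q* = 209.5.
New equilibrium: 727 - 4.5p = -257.5 + 3p, so 984.5 = 7.5p and p' = 1969/15; q' = 727 − 4.5(1969/15) = 136.3.
Change in price: 1969/15 − 115 = 244/15.

Δp = 244/15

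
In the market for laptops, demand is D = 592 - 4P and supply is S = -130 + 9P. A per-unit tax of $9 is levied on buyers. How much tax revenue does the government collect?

Tax revenue = 40356/13

Pre-tax equilibrium: P* = 722/13, Q* = 4808/13.
Tax on buyers shifts demand to D = 592 − 4(P + 9) = 556 - 4P.
556 - 4P = -130 + 9P gives seller price Ps = 686/13; buyers pay Pb = 686/13 + 9 = 803/13.
New quantity: Q = 592 − 4(803/13) = 4484/13.
Revenue = 9 × 4484/13 = 40356/13.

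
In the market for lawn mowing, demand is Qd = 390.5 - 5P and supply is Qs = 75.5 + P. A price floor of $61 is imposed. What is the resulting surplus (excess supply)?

Surplus = 51

Equilibrium price would be P* = 52.5, so the floor at 61 binds.
At P = 61: Qd = 85.5, Qs = 136.5.
Surplus = 136.5 − 85.5 = 51.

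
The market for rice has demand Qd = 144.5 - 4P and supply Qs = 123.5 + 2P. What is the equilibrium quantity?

Q* = 130.5

Set Qd = Qs: 144.5 - 4P = 123.5 + 2P.
21 = 6P, so P* = 3.5.
Q* = 144.5 − 4(3.5) = 130.5.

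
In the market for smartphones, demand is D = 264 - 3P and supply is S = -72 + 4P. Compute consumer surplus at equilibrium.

Equilibrium: 264 - 3P = -72 + 4P gives P* = 48, Q* = 120.
Demand choke price (D = 0): P = 88.
CS = ½(88 − 48)(120) = 2400.

Consumer surplus = 2400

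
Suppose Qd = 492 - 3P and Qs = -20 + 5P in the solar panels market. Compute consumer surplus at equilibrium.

Consumer surplus = 15000

Equilibrium: 492 - 3P = -20 + 5P gives P* = 64, Q* = 300.
Demand choke price (Qd = 0): P = 164.
CS = ½(164 − 64)(300) = 15000.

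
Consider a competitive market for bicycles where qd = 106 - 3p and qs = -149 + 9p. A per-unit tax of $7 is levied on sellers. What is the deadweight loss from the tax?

Pre-tax equilibrium: p* = 21.25, q* = 42.25.
Tax on sellers shifts supply to qs = -149 + 9(p − 7) = -212 + 9p.
106 - 3p = -212 + 9p gives buyer price pb = 26.5; sellers receive ps = 26.5 − 7 = 19.5.
New quantity: q = 106 − 3(26.5) = 26.5.
DWL = ½ × 7 × (42.25 − 26.5) = 55.125.

Deadweight loss = 55.125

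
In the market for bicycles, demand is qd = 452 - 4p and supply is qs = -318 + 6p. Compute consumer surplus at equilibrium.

Consumer surplus = 2592

Equilibrium: 452 - 4p = -318 + 6p gives p* = 77, q* = 144.
Demand choke price (qd = 0): p = 113.
CS = ½(113 − 77)(144) = 2592.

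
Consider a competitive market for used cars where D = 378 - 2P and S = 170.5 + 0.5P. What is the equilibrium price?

P* = 83

Set D = S: 378 - 2P = 170.5 + 0.5P.
207.5 = 2.5P, so P* = 83.
Q* = 378 − 2(83) = 212.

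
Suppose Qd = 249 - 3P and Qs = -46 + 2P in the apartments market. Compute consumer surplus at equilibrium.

Equilibrium: 249 - 3P = -46 + 2P gives P* = 59, Q* = 72.
Demand choke price (Qd = 0): P = 83.
CS = ½(83 − 59)(72) = 864.

Consumer surplus = 864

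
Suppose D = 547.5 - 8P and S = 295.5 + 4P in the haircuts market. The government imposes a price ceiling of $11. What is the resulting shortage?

Shortage = 120

Equilibrium price would be P* = 21, so the ceiling at 11 binds.
At P = 11: D = 547.5 − 8(11) = 459.5, S = 295.5 + 4(11) = 339.5.
Shortage = 459.5 − 339.5 = 120.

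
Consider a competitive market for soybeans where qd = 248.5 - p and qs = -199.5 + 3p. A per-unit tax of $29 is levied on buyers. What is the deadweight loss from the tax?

Pre-tax equilibrium: p* = 112, q* = 136.5.
Tax on buyers shifts demand to qd = 248.5 − 1(p + 29) = 219.5 - p.
219.5 - p = -199.5 + 3p gives seller price ps = 104.75; buyers pay pb = 104.75 + 29 = 133.75.
New quantity: q = 248.5 − 1(133.75) = 114.75.
DWL = ½ × 29 × (136.5 − 114.75) = 315.375.

Deadweight loss = 315.375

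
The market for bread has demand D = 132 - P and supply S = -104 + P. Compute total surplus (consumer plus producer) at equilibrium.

Total surplus = 196

Equilibrium: 132 - P = -104 + P gives P* = 118, Q* = 14.
Demand choke price: P = 132; supply starts at P = 104.
CS = ½(132 − 118)(14) = 98; PS = ½(118 − 104)(14) = 98.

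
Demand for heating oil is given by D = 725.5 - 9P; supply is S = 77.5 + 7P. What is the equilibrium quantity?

Q* = 361

Set D = S: 725.5 - 9P = 77.5 + 7P.
648 = 16P, so P* = 40.5.
Q* = 725.5 − 9(40.5) = 361.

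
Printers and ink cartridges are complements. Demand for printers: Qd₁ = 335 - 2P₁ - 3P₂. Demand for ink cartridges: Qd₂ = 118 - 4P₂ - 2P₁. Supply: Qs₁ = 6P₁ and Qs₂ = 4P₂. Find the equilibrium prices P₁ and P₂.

P₁ = 1163/29, P₂ = 137/29

Market 1: 335 - 2P₁ - 3P₂ = 6P₁ → 8P₁ + 3P₂ = 335.
Market 2: 8P₂ + 2P₁ = 118.
Eliminating P₂: 8×(1) − 3×(2) gives 58P₁ = 2326, so P₁ = 1163/29.
Back-substitute into (2): P₂ = (118 − 2×1163/29) / 8 = 137/29.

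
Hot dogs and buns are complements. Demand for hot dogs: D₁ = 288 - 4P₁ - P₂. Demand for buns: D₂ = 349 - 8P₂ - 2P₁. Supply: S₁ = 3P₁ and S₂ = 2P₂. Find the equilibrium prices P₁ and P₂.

P₁ = 2531/68, P₂ = 1867/68

Market 1: 288 - 4P₁ - P₂ = 3P₁ → 7P₁ + P₂ = 288.
Market 2: 10P₂ + 2P₁ = 349.
Eliminating P₂: 10×(1) − 1×(2) gives 68P₁ = 2531, so P₁ = 2531/68.
Back-substitute into (2): P₂ = (349 − 2×2531/68) / 10 = 1867/68.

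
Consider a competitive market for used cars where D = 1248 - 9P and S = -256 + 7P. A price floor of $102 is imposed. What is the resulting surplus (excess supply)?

Surplus = 128

Equilibrium price would be P* = 94, so the floor at 102 binds.
At P = 102: D = 330, S = 458.
Surplus = 458 − 330 = 128.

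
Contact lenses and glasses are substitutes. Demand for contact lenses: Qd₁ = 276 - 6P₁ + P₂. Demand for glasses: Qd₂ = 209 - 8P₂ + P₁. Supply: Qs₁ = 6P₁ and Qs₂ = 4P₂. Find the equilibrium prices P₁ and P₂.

P₁ = 3521/143, P₂ = 2784/143

Market 1: 276 - 6P₁ + P₂ = 6P₁ → 12P₁ - P₂ = 276.
Market 2: 12P₂ - P₁ = 209.
Eliminating P₂: 12×(1) + 1×(2) gives 143P₁ = 3521, so P₁ = 3521/143.
Back-substitute into (2): P₂ = (209 + 1×3521/143) / 12 = 2784/143.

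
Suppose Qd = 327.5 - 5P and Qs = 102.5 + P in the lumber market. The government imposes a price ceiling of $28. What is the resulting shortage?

Shortage = 57

Equilibrium price would be P* = 37.5, so the ceiling at 28 binds.
At P = 28: Qd = 327.5 − 5(28) = 187.5, Qs = 102.5 + 1(28) = 130.5.
Shortage = 187.5 − 130.5 = 57.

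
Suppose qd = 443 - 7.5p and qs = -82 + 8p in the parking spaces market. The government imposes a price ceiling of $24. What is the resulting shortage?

Shortage = 153

Equilibrium price would be p* = 1050/31, so the ceiling at 24 binds.
At p = 24: qd = 443 − 7.5(24) = 263, qs = -82 + 8(24) = 110.
Shortage = 263 − 110 = 153.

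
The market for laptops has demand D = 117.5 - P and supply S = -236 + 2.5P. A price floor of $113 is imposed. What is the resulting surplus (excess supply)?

Surplus = 42

Equilibrium price would be P* = 101, so the floor at 113 binds.
At P = 113: D = 4.5, S = 46.5.
Surplus = 46.5 − 4.5 = 42.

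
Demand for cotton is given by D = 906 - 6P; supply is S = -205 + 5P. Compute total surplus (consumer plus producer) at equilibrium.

Equilibrium: 906 - 6P = -205 + 5P gives P* = 101, Q* = 300.
Demand choke price: P = 151; supply starts at P = 41.
CS = ½(151 − 101)(300) = 7500; PS = ½(101 − 41)(300) = 9000.

Total surplus = 16500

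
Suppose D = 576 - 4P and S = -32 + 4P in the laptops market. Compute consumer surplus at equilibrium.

Equilibrium: 576 - 4P = -32 + 4P gives P* = 76, Q* = 272.
Demand choke price (D = 0): P = 144.
CS = ½(144 − 76)(272) = 9248.

Consumer surplus = 9248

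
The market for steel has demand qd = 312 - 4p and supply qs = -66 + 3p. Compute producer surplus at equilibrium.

Producer surplus = 1536

Equilibrium: 312 - 4p = -66 + 3p gives p* = 54, q* = 96.
Supply starts at p = 22 (where qs = 0).
PS = ½(54 − 22)(96) = 1536.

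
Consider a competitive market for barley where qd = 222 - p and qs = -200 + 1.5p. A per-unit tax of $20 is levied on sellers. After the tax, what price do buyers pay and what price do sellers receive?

Pre-tax equilibrium: p* = 168.8, q* = 53.2.
Tax on sellers shifts supply to qs = -200 + 1.5(p − 20) = -230 + 1.5p.
222 - p = -230 + 1.5p gives buyer price pb = 180.8; sellers receive ps = 180.8 − 20 = 160.8.
New quantity: q = 222 − 1(180.8) = 41.2.

Buyers pay $180.8, sellers receive $160.8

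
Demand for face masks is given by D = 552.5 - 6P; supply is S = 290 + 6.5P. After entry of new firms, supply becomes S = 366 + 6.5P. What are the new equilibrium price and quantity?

Original equilibrium: P* = 21, Q* = 426.5.
New equilibrium: 552.5 - 6P = 366 + 6.5P, so 186.5 = 12.5P and P' = 14.92; Q' = 552.5 − 6(14.92) = 462.98.

P' = 14.92, Q' = 462.98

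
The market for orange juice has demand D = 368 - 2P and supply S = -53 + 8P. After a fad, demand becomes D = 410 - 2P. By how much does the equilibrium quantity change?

ΔQ = 33.6

Original equilibrium: P* = 42.1, Q* = 283.8.
New equilibrium: 410 - 2P = -53 + 8P, so 463 = 10P and P' = 46.3; Q' = 410 − 2(46.3) = 317.4.
Change in quantity: 317.4 − 283.8 = 33.6.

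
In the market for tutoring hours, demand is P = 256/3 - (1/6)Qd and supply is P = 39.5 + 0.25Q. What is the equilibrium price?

Set the two price expressions equal: 256/3 - (1/6)Q = 39.5 + 0.25Q.
275/6 = (5/12)Q, so Q* = 110.
P* = 256/3 − (1/6)(110) = 67.

P* = 67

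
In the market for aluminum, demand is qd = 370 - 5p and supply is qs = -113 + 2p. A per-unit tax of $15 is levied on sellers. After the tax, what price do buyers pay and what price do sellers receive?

Buyers pay 513/7, sellers receive 408/7

Pre-tax equilibrium: p* = 69, q* = 25.
Tax on sellers shifts supply to qs = -113 + 2(p − 15) = -143 + 2p.
370 - 5p = -143 + 2p gives buyer price pb = 513/7; sellers receive ps = 513/7 − 15 = 408/7.
New quantity: q = 370 − 5(513/7) = 25/7.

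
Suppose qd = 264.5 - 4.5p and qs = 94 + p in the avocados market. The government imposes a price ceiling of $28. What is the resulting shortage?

Equilibrium price would be p* = 31, so the ceiling at 28 binds.
At p = 28: qd = 264.5 − 4.5(28) = 138.5, qs = 94 + 1(28) = 122.
Shortage = 138.5 − 122 = 16.5.

Shortage = 16.5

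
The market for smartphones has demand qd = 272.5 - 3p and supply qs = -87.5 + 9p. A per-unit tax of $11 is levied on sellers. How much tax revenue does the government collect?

Pre-tax equilibrium: p* = 30, q* = 182.5.
Tax on sellers shifts supply to qs = -87.5 + 9(p − 11) = -186.5 + 9p.
272.5 - 3p = -186.5 + 9p gives buyer price pb = 38.25; sellers receive ps = 38.25 − 11 = 27.25.
New quantity: q = 272.5 − 3(38.25) = 157.75.
Revenue = 11 × 157.75 = 1735.25.

Tax revenue = 1735.25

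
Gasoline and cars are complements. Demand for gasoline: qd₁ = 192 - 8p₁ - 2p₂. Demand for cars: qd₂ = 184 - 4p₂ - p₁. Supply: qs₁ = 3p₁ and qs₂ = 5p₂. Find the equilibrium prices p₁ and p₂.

Market 1: 192 - 8p₁ - 2p₂ = 3p₁ → 11p₁ + 2p₂ = 192.
Market 2: 9p₂ + p₁ = 184.
Eliminating p₂: 9×(1) − 2×(2) gives 97p₁ = 1360, so p₁ = 1360/97.
Back-substitute into (2): p₂ = (184 − 1×1360/97) / 9 = 1832/97.

p₁ = 1360/97, p₂ = 1832/97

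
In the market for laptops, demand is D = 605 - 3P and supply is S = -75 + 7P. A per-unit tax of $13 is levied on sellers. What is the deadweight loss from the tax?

Pre-tax equilibrium: P* = 68, Q* = 401.
Tax on sellers shifts supply to S = -75 + 7(P − 13) = -166 + 7P.
605 - 3P = -166 + 7P gives buyer price Pb = 77.1; sellers receive Ps = 77.1 − 13 = 64.1.
New quantity: Q = 605 − 3(77.1) = 373.7.
DWL = ½ × 13 × (401 − 373.7) = 177.45.

Deadweight loss = 177.45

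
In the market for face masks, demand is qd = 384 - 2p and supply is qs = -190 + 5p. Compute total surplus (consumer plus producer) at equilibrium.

Total surplus = 16940

Equilibrium: 384 - 2p = -190 + 5p gives p* = 82, q* = 220.
Demand choke price: p = 192; supply starts at p = 38.
CS = ½(192 − 82)(220) = 12100; PS = ½(82 − 38)(220) = 4840.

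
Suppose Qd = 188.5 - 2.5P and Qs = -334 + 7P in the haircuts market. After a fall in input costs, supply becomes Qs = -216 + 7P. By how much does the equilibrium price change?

Original equilibrium: P* = 55, Q* = 51.
New equilibrium: 188.5 - 2.5P = -216 + 7P, so 404.5 = 9.5P and P' = 809/19; Q' = 188.5 − 2.5(809/19) = 1559/19.
Change in price: 809/19 − 55 = -236/19.

ΔP = -236/19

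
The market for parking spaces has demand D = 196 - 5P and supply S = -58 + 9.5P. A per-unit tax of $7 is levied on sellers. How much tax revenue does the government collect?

Tax revenue = 17353/29

Pre-tax equilibrium: P* = 508/29, Q* = 3144/29.
Tax on sellers shifts supply to S = -58 + 9.5(P − 7) = -124.5 + 9.5P.
196 - 5P = -124.5 + 9.5P gives buyer price Pb = 641/29; sellers receive Ps = 641/29 − 7 = 438/29.
New quantity: Q = 196 − 5(641/29) = 2479/29.
Revenue = 7 × 2479/29 = 17353/29.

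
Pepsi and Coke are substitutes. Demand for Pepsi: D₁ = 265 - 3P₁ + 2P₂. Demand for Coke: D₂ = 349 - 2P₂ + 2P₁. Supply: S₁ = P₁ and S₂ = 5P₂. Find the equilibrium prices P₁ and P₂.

Market 1: 265 - 3P₁ + 2P₂ = P₁ → 4P₁ - 2P₂ = 265.
Market 2: 7P₂ - 2P₁ = 349.
Eliminating P₂: 7×(1) + 2×(2) gives 24P₁ = 2553, so P₁ = 106.375.
Back-substitute into (2): P₂ = (349 + 2×106.375) / 7 = 80.25.

P₁ = 106.375, P₂ = 80.25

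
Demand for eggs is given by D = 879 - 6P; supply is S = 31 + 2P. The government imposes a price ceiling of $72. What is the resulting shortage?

Equilibrium price would be P* = 106, so the ceiling at 72 binds.
At P = 72: D = 879 − 6(72) = 447, S = 31 + 2(72) = 175.
Shortage = 447 − 175 = 272.

Shortage = 272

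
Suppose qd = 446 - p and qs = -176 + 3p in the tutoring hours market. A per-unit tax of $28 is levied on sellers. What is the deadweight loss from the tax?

Pre-tax equilibrium: p* = 155.5, q* = 290.5.
Tax on sellers shifts supply to qs = -176 + 3(p − 28) = -260 + 3p.
446 - p = -260 + 3p gives buyer price pb = 176.5; sellers receive ps = 176.5 − 28 = 148.5.
New quantity: q = 446 − 1(176.5) = 269.5.
DWL = ½ × 28 × (290.5 − 269.5) = 294.

Deadweight loss = 294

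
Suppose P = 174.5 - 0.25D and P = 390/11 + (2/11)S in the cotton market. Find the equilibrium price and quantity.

P* = 94, Q* = 322

Set the two price expressions equal: 174.5 - 0.25Q = 390/11 + (2/11)Q.
3059/22 = (19/44)Q, so Q* = 322.
P* = 174.5 − (0.25)(322) = 94.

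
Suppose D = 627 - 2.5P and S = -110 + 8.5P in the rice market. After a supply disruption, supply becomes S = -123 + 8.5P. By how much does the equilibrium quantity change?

Original equilibrium: P* = 67, Q* = 459.5.
New equilibrium: 627 - 2.5P = -123 + 8.5P, so 750 = 11P and P' = 750/11; Q' = 627 − 2.5(750/11) = 5022/11.
Change in quantity: 5022/11 − 459.5 = -65/22.

ΔQ = -65/22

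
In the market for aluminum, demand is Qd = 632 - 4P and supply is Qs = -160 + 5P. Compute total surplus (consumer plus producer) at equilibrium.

Equilibrium: 632 - 4P = -160 + 5P gives P* = 88, Q* = 280.
Demand choke price: P = 158; supply starts at P = 32.
CS = ½(158 − 88)(280) = 9800; PS = ½(88 − 32)(280) = 7840.

Total surplus = 17640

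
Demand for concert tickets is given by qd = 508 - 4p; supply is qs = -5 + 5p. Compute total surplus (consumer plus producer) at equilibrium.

Total surplus = 17640

Equilibrium: 508 - 4p = -5 + 5p gives p* = 57, q* = 280.
Demand choke price: p = 127; supply starts at p = 1.
CS = ½(127 − 57)(280) = 9800; PS = ½(57 − 1)(280) = 7840.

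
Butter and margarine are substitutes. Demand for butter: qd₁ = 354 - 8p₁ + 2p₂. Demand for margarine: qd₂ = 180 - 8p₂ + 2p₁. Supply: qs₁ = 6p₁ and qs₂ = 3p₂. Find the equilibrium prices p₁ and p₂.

p₁ = 28.36, p₂ = 21.52

Market 1: 354 - 8p₁ + 2p₂ = 6p₁ → 14p₁ - 2p₂ = 354.
Market 2: 11p₂ - 2p₁ = 180.
Eliminating p₂: 11×(1) + 2×(2) gives 150p₁ = 4254, so p₁ = 28.36.
Back-substitute into (2): p₂ = (180 + 2×28.36) / 11 = 21.52.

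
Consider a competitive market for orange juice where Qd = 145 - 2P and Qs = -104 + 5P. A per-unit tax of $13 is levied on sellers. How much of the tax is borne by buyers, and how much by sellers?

Buyers bear 65/7, sellers bear 26/7

Pre-tax equilibrium: P* = 249/7, Q* = 517/7.
Tax on sellers shifts supply to Qs = -104 + 5(P − 13) = -169 + 5P.
145 - 2P = -169 + 5P gives buyer price Pb = 314/7; sellers receive Ps = 314/7 − 13 = 223/7.
New quantity: Q = 145 − 2(314/7) = 387/7.
Buyer burden = 314/7 − 249/7 = 65/7; seller burden = 249/7 − 223/7 = 26/7.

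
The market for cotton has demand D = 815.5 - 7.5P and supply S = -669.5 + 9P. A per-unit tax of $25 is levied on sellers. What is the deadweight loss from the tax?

Pre-tax equilibrium: P* = 90, Q* = 140.5.
Tax on sellers shifts supply to S = -669.5 + 9(P − 25) = -894.5 + 9P.
815.5 - 7.5P = -894.5 + 9P gives buyer price Pb = 1140/11; sellers receive Ps = 1140/11 − 25 = 865/11.
New quantity: Q = 815.5 − 7.5(1140/11) = 841/22.
DWL = ½ × 25 × (140.5 − 841/22) = 28125/22.

Deadweight loss = 28125/22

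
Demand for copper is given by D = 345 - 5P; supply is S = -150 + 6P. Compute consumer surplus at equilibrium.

Consumer surplus = 1440

Equilibrium: 345 - 5P = -150 + 6P gives P* = 45, Q* = 120.
Demand choke price (D = 0): P = 69.
CS = ½(69 − 45)(120) = 1440.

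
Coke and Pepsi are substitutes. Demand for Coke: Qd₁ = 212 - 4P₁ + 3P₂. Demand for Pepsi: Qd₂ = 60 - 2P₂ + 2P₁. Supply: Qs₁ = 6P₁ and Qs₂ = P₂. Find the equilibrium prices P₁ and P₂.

P₁ = 34, P₂ = 128/3

Market 1: 212 - 4P₁ + 3P₂ = 6P₁ → 10P₁ - 3P₂ = 212.
Market 2: 3P₂ - 2P₁ = 60.
Eliminating P₂: 3×(1) + 3×(2) gives 24P₁ = 816, so P₁ = 34.
Back-substitute into (2): P₂ = (60 + 2×34) / 3 = 128/3.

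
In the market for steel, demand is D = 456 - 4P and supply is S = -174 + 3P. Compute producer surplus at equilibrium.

Producer surplus = 1536

Equilibrium: 456 - 4P = -174 + 3P gives P* = 90, Q* = 96.
Supply starts at P = 58 (where S = 0).
PS = ½(90 − 58)(96) = 1536.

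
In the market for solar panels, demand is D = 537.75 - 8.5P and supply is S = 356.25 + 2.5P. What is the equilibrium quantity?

Q* = 397.5

Set D = S: 537.75 - 8.5P = 356.25 + 2.5P.
181.5 = 11P, so P* = 16.5.
Q* = 537.75 − 8.5(16.5) = 397.5.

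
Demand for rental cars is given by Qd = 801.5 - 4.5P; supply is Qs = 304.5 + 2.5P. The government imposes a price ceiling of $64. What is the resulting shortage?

Shortage = 49

Equilibrium price would be P* = 71, so the ceiling at 64 binds.
At P = 64: Qd = 801.5 − 4.5(64) = 513.5, Qs = 304.5 + 2.5(64) = 464.5.
Shortage = 513.5 − 464.5 = 49.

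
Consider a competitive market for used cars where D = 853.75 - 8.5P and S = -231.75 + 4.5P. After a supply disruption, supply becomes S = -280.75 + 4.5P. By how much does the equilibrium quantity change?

ΔQ = -833/26

Original equilibrium: P* = 83.5, Q* = 144.
New equilibrium: 853.75 - 8.5P = -280.75 + 4.5P, so 1134.5 = 13P and P' = 2269/26; Q' = 853.75 − 8.5(2269/26) = 2911/26.
Change in quantity: 2911/26 − 144 = -833/26.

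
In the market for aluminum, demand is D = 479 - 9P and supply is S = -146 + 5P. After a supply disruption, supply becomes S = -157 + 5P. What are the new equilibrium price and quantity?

Original equilibrium: P* = 625/14, Q* = 1081/14.
New equilibrium: 479 - 9P = -157 + 5P, so 636 = 14P and P' = 318/7; Q' = 479 − 9(318/7) = 491/7.

P' = 318/7, Q' = 491/7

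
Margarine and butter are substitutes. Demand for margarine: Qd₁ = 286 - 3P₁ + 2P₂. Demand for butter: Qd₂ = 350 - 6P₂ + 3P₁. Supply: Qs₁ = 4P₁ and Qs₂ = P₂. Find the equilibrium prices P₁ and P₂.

P₁ = 2702/43, P₂ = 3308/43

Market 1: 286 - 3P₁ + 2P₂ = 4P₁ → 7P₁ - 2P₂ = 286.
Market 2: 7P₂ - 3P₁ = 350.
Eliminating P₂: 7×(1) + 2×(2) gives 43P₁ = 2702, so P₁ = 2702/43.
Back-substitute into (2): P₂ = (350 + 3×2702/43) / 7 = 3308/43.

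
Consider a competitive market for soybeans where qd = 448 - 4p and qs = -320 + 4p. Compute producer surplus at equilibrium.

Producer surplus = 512

Equilibrium: 448 - 4p = -320 + 4p gives p* = 96, q* = 64.
Supply starts at p = 80 (where qs = 0).
PS = ½(96 − 80)(64) = 512.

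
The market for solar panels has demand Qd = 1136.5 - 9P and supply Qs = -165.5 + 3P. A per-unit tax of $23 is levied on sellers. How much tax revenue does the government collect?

Pre-tax equilibrium: P* = 108.5, Q* = 160.
Tax on sellers shifts supply to Qs = -165.5 + 3(P − 23) = -234.5 + 3P.
1136.5 - 9P = -234.5 + 3P gives buyer price Pb = 114.25; sellers receive Ps = 114.25 − 23 = 91.25.
New quantity: Q = 1136.5 − 9(114.25) = 108.25.
Revenue = 23 × 108.25 = 2489.75.

Tax revenue = 2489.75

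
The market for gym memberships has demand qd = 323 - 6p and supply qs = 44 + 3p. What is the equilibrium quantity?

Set qd = qs: 323 - 6p = 44 + 3p.
279 = 9p, so p* = 31.
q* = 323 − 6(31) = 137.

q* = 137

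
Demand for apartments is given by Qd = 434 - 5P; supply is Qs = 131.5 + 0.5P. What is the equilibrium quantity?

Q* = 159

Set Qd = Qs: 434 - 5P = 131.5 + 0.5P.
302.5 = 5.5P, so P* = 55.
Q* = 434 − 5(55) = 159.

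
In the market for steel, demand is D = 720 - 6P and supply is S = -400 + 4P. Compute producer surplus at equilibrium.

Producer surplus = 288

Equilibrium: 720 - 6P = -400 + 4P gives P* = 112, Q* = 48.
Supply starts at P = 100 (where S = 0).
PS = ½(112 − 100)(48) = 288.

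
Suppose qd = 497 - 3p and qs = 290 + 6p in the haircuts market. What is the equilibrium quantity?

Set qd = qs: 497 - 3p = 290 + 6p.
207 = 9p, so p* = 23.
q* = 497 − 3(23) = 428.

q* = 428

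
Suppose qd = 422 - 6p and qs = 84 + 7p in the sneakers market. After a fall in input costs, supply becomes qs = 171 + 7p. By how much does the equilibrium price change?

Original equilibrium: p* = 26, q* = 266.
New equilibrium: 422 - 6p = 171 + 7p, so 251 = 13p and p' = 251/13; q' = 422 − 6(251/13) = 3980/13.
Change in price: 251/13 − 26 = -87/13.

Δp = -87/13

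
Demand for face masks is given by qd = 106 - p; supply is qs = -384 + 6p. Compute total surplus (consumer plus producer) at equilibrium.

Equilibrium: 106 - p = -384 + 6p gives p* = 70, q* = 36.
Demand choke price: p = 106; supply starts at p = 64.
CS = ½(106 − 70)(36) = 648; PS = ½(70 − 64)(36) = 108.

Total surplus = 756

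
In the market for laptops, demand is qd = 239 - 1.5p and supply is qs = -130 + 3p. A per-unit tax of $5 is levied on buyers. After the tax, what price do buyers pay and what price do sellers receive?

Pre-tax equilibrium: p* = 82, q* = 116.
Tax on buyers shifts demand to qd = 239 − 1.5(p + 5) = 231.5 - 1.5p.
231.5 - 1.5p = -130 + 3p gives seller price ps = 241/3; buyers pay pb = 241/3 + 5 = 256/3.
New quantity: q = 239 − 1.5(256/3) = 111.

Buyers pay 256/3, sellers receive 241/3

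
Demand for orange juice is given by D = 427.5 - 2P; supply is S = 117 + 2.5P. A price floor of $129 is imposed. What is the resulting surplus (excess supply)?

Surplus = 270

Equilibrium price would be P* = 69, so the floor at 129 binds.
At P = 129: D = 169.5, S = 439.5.
Surplus = 439.5 − 169.5 = 270.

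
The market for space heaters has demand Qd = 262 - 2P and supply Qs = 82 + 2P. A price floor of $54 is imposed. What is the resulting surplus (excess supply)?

Surplus = 36

Equilibrium price would be P* = 45, so the floor at 54 binds.
At P = 54: Qd = 154, Qs = 190.
Surplus = 190 − 154 = 36.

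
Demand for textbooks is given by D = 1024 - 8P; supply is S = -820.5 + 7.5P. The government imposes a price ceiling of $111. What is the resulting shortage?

Shortage = 124

Equilibrium price would be P* = 119, so the ceiling at 111 binds.
At P = 111: D = 1024 − 8(111) = 136, S = -820.5 + 7.5(111) = 12.
Shortage = 136 − 12 = 124.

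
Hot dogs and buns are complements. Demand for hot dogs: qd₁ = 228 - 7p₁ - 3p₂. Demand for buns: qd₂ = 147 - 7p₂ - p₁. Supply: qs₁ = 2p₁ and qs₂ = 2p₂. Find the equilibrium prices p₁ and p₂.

Market 1: 228 - 7p₁ - 3p₂ = 2p₁ → 9p₁ + 3p₂ = 228.
Market 2: 9p₂ + p₁ = 147.
Eliminating p₂: 9×(1) − 3×(2) gives 78p₁ = 1611, so p₁ = 537/26.
Back-substitute into (2): p₂ = (147 − 1×537/26) / 9 = 365/26.

p₁ = 537/26, p₂ = 365/26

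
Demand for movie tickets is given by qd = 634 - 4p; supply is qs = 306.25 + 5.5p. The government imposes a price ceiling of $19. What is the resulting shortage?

Shortage = 147.25

Equilibrium price would be p* = 34.5, so the ceiling at 19 binds.
At p = 19: qd = 634 − 4(19) = 558, qs = 306.25 + 5.5(19) = 410.75.
Shortage = 558 − 410.75 = 147.25.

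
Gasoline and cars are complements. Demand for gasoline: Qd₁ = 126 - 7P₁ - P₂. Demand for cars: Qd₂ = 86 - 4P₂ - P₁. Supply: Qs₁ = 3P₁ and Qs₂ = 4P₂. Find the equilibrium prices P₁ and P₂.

P₁ = 922/79, P₂ = 734/79

Market 1: 126 - 7P₁ - P₂ = 3P₁ → 10P₁ + P₂ = 126.
Market 2: 8P₂ + P₁ = 86.
Eliminating P₂: 8×(1) − 1×(2) gives 79P₁ = 922, so P₁ = 922/79.
Back-substitute into (2): P₂ = (86 − 1×922/79) / 8 = 734/79.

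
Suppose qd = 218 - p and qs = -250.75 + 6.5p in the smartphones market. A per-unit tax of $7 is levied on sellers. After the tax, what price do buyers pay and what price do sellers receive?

Buyers pay 2057/30, sellers receive 1847/30

Pre-tax equilibrium: p* = 62.5, q* = 155.5.
Tax on sellers shifts supply to qs = -250.75 + 6.5(p − 7) = -296.25 + 6.5p.
218 - p = -296.25 + 6.5p gives buyer price pb = 2057/30; sellers receive ps = 2057/30 − 7 = 1847/30.
New quantity: q = 218 − 1(2057/30) = 4483/30.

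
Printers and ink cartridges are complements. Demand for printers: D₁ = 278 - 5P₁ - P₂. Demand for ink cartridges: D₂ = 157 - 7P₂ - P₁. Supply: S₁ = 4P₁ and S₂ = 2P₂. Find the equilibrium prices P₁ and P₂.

Market 1: 278 - 5P₁ - P₂ = 4P₁ → 9P₁ + P₂ = 278.
Market 2: 9P₂ + P₁ = 157.
Eliminating P₂: 9×(1) − 1×(2) gives 80P₁ = 2345, so P₁ = 29.3125.
Back-substitute into (2): P₂ = (157 − 1×29.3125) / 9 = 14.1875.

P₁ = 29.3125, P₂ = 14.1875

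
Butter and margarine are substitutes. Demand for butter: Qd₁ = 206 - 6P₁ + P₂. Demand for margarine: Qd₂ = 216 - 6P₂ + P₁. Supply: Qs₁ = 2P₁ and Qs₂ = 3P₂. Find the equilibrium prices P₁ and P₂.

Market 1: 206 - 6P₁ + P₂ = 2P₁ → 8P₁ - P₂ = 206.
Market 2: 9P₂ - P₁ = 216.
Eliminating P₂: 9×(1) + 1×(2) gives 71P₁ = 2070, so P₁ = 2070/71.
Back-substitute into (2): P₂ = (216 + 1×2070/71) / 9 = 1934/71.

P₁ = 2070/71, P₂ = 1934/71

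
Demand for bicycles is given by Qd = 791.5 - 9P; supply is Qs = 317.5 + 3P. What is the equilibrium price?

P* = 39.5

Set Qd = Qs: 791.5 - 9P = 317.5 + 3P.
474 = 12P, so P* = 39.5.
Q* = 791.5 − 9(39.5) = 436.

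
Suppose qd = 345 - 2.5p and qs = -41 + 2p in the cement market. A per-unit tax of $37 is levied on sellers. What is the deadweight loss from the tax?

Deadweight loss = 6845/9

Pre-tax equilibrium: p* = 772/9, q* = 1175/9.
Tax on sellers shifts supply to qs = -41 + 2(p − 37) = -115 + 2p.
345 - 2.5p = -115 + 2p gives buyer price pb = 920/9; sellers receive ps = 920/9 − 37 = 587/9.
New quantity: q = 345 − 2.5(920/9) = 805/9.
DWL = ½ × 37 × (1175/9 − 805/9) = 6845/9.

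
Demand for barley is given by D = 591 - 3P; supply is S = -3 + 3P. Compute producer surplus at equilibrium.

Producer surplus = 14406

Equilibrium: 591 - 3P = -3 + 3P gives P* = 99, Q* = 294.
Supply starts at P = 1 (where S = 0).
PS = ½(99 − 1)(294) = 14406.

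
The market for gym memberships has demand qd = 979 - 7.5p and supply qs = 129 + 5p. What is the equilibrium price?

p* = 68

Set qd = qs: 979 - 7.5p = 129 + 5p.
850 = 12.5p, so p* = 68.
q* = 979 − 7.5(68) = 469.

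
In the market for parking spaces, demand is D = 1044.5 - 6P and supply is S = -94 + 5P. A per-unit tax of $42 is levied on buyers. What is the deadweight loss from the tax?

Pre-tax equilibrium: P* = 103.5, Q* = 423.5.
Tax on buyers shifts demand to D = 1044.5 − 6(P + 42) = 792.5 - 6P.
792.5 - 6P = -94 + 5P gives seller price Ps = 1773/22; buyers pay Pb = 1773/22 + 42 = 2697/22.
New quantity: Q = 1044.5 − 6(2697/22) = 6797/22.
DWL = ½ × 42 × (423.5 − 6797/22) = 26460/11.

Deadweight loss = 26460/11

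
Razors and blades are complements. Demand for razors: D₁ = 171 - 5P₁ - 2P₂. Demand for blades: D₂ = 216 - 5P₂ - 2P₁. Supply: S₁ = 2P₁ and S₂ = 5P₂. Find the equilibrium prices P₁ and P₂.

P₁ = 213/11, P₂ = 195/11

Market 1: 171 - 5P₁ - 2P₂ = 2P₁ → 7P₁ + 2P₂ = 171.
Market 2: 10P₂ + 2P₁ = 216.
Eliminating P₂: 10×(1) − 2×(2) gives 66P₁ = 1278, so P₁ = 213/11.
Back-substitute into (2): P₂ = (216 − 2×213/11) / 10 = 195/11.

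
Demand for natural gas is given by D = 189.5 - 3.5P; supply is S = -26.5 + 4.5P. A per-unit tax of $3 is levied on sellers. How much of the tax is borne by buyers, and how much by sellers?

Pre-tax equilibrium: P* = 27, Q* = 95.
Tax on sellers shifts supply to S = -26.5 + 4.5(P − 3) = -40 + 4.5P.
189.5 - 3.5P = -40 + 4.5P gives buyer price Pb = 28.6875; sellers receive Ps = 28.6875 − 3 = 25.6875.
New quantity: Q = 189.5 − 3.5(28.6875) = 89.09375.
Buyer burden = 28.6875 − 27 = 1.6875; seller burden = 27 − 25.6875 = 1.3125.

Buyers bear $1.6875, sellers bear $1.3125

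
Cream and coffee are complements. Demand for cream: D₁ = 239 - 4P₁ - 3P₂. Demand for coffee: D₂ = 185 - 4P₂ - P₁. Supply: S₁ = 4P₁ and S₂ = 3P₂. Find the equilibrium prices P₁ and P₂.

P₁ = 1118/53, P₂ = 1241/53

Market 1: 239 - 4P₁ - 3P₂ = 4P₁ → 8P₁ + 3P₂ = 239.
Market 2: 7P₂ + P₁ = 185.
Eliminating P₂: 7×(1) − 3×(2) gives 53P₁ = 1118, so P₁ = 1118/53.
Back-substitute into (2): P₂ = (185 − 1×1118/53) / 7 = 1241/53.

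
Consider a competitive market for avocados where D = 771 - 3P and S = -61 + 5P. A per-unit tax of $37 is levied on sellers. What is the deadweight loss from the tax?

Deadweight loss = 1283.4375

Pre-tax equilibrium: P* = 104, Q* = 459.
Tax on sellers shifts supply to S = -61 + 5(P − 37) = -246 + 5P.
771 - 3P = -246 + 5P gives buyer price Pb = 127.125; sellers receive Ps = 127.125 − 37 = 90.125.
New quantity: Q = 771 − 3(127.125) = 389.625.
DWL = ½ × 37 × (459 − 389.625) = 1283.4375.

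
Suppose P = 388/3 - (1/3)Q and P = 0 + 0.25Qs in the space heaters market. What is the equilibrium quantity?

Set the two price expressions equal: 388/3 - (1/3)Q = 0 + 0.25Q.
388/3 = (7/12)Q, so Q* = 1552/7.
P* = 388/3 − (1/3)(1552/7) = 388/7.

Q* = 1552/7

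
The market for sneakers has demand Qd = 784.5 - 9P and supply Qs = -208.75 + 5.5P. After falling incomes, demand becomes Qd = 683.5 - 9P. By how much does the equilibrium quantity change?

ΔQ = -1111/29

Original equilibrium: P* = 68.5, Q* = 168.
New equilibrium: 683.5 - 9P = -208.75 + 5.5P, so 892.25 = 14.5P and P' = 3569/58; Q' = 683.5 − 9(3569/58) = 3761/29.
Change in quantity: 3761/29 − 168 = -1111/29.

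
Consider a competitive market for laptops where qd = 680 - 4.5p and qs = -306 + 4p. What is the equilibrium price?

p* = 116

Set qd = qs: 680 - 4.5p = -306 + 4p.
986 = 8.5p, so p* = 116.
q* = 680 − 4.5(116) = 158.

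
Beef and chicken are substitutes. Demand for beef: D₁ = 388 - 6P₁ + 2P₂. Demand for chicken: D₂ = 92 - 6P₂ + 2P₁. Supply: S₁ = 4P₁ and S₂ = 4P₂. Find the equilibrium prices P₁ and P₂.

Market 1: 388 - 6P₁ + 2P₂ = 4P₁ → 10P₁ - 2P₂ = 388.
Market 2: 10P₂ - 2P₁ = 92.
Eliminating P₂: 10×(1) + 2×(2) gives 96P₁ = 4064, so P₁ = 127/3.
Back-substitute into (2): P₂ = (92 + 2×127/3) / 10 = 53/3.

P₁ = 127/3, P₂ = 53/3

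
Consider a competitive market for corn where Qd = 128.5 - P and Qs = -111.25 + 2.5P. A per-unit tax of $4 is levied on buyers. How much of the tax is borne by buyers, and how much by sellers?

Pre-tax equilibrium: P* = 68.5, Q* = 60.
Tax on buyers shifts demand to Qd = 128.5 − 1(P + 4) = 124.5 - P.
124.5 - P = -111.25 + 2.5P gives seller price Ps = 943/14; buyers pay Pb = 943/14 + 4 = 999/14.
New quantity: Q = 128.5 − 1(999/14) = 400/7.
Buyer burden = 999/14 − 68.5 = 20/7; seller burden = 68.5 − 943/14 = 8/7.

Buyers bear 20/7, sellers bear 8/7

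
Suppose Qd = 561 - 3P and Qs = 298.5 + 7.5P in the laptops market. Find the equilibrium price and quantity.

Set Qd = Qs: 561 - 3P = 298.5 + 7.5P.
262.5 = 10.5P, so P* = 25.
Q* = 561 − 3(25) = 486.

P* = 25, Q* = 486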